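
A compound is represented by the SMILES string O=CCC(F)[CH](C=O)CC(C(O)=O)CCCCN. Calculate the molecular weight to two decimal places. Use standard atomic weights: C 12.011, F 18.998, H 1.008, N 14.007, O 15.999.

261.29 g/mol

First, the molecular formula is C12H20FNO4 (counting implicit H from valence).
  C: 12 × 12.011 = 144.132
  F: 1 × 18.998 = 18.998
  H: 20 × 1.008 = 20.160
  N: 1 × 14.007 = 14.007
  O: 4 × 15.999 = 63.996
Sum: 12×12.011 + 1×18.998 + 20×1.008 + 1×14.007 + 4×15.999 = 261.293 → 261.29 g/mol.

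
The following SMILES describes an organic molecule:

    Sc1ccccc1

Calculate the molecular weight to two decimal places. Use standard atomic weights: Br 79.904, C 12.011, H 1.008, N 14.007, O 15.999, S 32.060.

110.17 g/mol

First, the molecular formula is C6H6S (counting implicit H from valence).
  C: 6 × 12.011 = 72.066
  H: 6 × 1.008 = 6.048
  S: 1 × 32.060 = 32.060
Sum: 6×12.011 + 6×1.008 + 1×32.060 = 110.174 → 110.17 g/mol.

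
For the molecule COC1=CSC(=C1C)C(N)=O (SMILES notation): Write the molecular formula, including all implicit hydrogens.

C7H9NO2S

Walk through each heavy atom and fill implicit hydrogens from standard valence (C 4, N 3, O 2, S 2, halogen 1):
  atom 1: C, bond orders sum to 1 (valence 4) → 3 H
  atom 2: O, bond orders sum to 2 (valence 2) → 0 H
  atom 3: C, bond orders sum to 4 (valence 4) → 0 H
  atom 4: C, bond orders sum to 3 (valence 4) → 1 H
  atom 5: S, bond orders sum to 2 (valence 2) → 0 H
  atom 6: C, bond orders sum to 4 (valence 4) → 0 H
  atom 7: C, bond orders sum to 4 (valence 4) → 0 H
  atom 8: C, bond orders sum to 1 (valence 4) → 3 H
  atom 9: C, bond orders sum to 4 (valence 4) → 0 H
  atom 10: N, bond orders sum to 1 (valence 3) → 2 H
  atom 11: O, bond orders sum to 2 (valence 2) → 0 H
Totals → C:7, H:9, N:1, O:2, S:1.
In Hill order: C7H9NO2S.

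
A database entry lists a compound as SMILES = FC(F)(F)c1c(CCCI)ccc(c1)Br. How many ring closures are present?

In SMILES, each pair of matching ring-closure digits denotes one ring-closing bond; the number of such bonds equals the number of independent rings.
Ring-closure bonds here: 1.

1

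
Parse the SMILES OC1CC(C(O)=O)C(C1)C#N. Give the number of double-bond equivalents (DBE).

4

Molecular formula: C7H9NO3.
DoU = (2C + 2 + N − H − X) / 2, where X is the halogen count and O/S are ignored.
    = (2·7 + 2 + 1 − 9 − 0) / 2 = 8 / 2 = 4.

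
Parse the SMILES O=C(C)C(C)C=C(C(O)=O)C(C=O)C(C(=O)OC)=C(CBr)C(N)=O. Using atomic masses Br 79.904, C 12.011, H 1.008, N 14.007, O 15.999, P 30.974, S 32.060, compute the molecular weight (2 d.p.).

404.21 g/mol

First, the molecular formula is C15H18BrNO7 (counting implicit H from valence).
  Br: 1 × 79.904 = 79.904
  C: 15 × 12.011 = 180.165
  H: 18 × 1.008 = 18.144
  N: 1 × 14.007 = 14.007
  O: 7 × 15.999 = 111.993
Sum: 1×79.904 + 15×12.011 + 18×1.008 + 1×14.007 + 7×15.999 = 404.213 → 404.21 g/mol.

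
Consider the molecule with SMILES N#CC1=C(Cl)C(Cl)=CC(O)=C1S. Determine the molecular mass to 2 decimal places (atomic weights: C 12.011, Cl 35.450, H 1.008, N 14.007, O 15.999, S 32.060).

220.07 g/mol

First, the molecular formula is C7H3Cl2NOS (counting implicit H from valence).
  C: 7 × 12.011 = 84.077
  Cl: 2 × 35.450 = 70.900
  H: 3 × 1.008 = 3.024
  N: 1 × 14.007 = 14.007
  O: 1 × 15.999 = 15.999
  S: 1 × 32.060 = 32.060
Sum: 7×12.011 + 2×35.450 + 3×1.008 + 1×14.007 + 1×15.999 + 1×32.060 = 220.067 → 220.07 g/mol.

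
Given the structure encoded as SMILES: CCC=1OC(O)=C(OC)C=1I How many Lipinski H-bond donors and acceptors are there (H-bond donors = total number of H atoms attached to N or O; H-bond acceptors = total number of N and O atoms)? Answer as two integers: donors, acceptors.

1, 3

Donors: find every N or O and count the H atoms it carries.
  atom 4 (O): bond orders sum to 2 → 0 H
  atom 6 (O): bond orders sum to 1 → 1 H
  atom 8 (O): bond orders sum to 2 → 0 H
Lipinski HBD = 1.
Acceptors: N atoms = 0, O atoms = 3 → HBA = 3.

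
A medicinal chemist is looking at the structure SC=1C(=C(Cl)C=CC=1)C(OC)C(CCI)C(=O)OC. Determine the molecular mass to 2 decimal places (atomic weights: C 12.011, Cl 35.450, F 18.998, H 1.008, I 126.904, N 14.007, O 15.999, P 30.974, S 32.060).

414.68 g/mol

First, the molecular formula is C13H16ClIO3S (counting implicit H from valence).
  C: 13 × 12.011 = 156.143
  Cl: 1 × 35.450 = 35.450
  H: 16 × 1.008 = 16.128
  I: 1 × 126.904 = 126.904
  O: 3 × 15.999 = 47.997
  S: 1 × 32.060 = 32.060
Sum: 13×12.011 + 1×35.450 + 16×1.008 + 1×126.904 + 3×15.999 + 1×32.060 = 414.682 → 414.68 g/mol.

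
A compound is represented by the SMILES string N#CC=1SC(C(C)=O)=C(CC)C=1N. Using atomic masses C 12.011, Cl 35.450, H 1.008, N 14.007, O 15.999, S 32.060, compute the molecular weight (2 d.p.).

194.25 g/mol

First, the molecular formula is C9H10N2OS (counting implicit H from valence).
  C: 9 × 12.011 = 108.099
  H: 10 × 1.008 = 10.080
  N: 2 × 14.007 = 28.014
  O: 1 × 15.999 = 15.999
  S: 1 × 32.060 = 32.060
Sum: 9×12.011 + 10×1.008 + 2×14.007 + 1×15.999 + 1×32.060 = 194.252 → 194.25 g/mol.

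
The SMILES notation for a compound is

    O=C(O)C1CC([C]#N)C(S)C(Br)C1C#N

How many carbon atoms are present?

Count every carbon token in the SMILES (each C, including those in ring-closure positions and inside branches).
Carbon count: 9.

9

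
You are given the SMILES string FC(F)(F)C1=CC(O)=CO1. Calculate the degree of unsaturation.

3

Degree of unsaturation = (number of rings) + (number of π bonds).
Ring closures in the SMILES: 1.
π bonds: 2 double bonds (each 1 DoU) → 2 DoU from unsaturation.
Total DoU = 1 + 2 = 3.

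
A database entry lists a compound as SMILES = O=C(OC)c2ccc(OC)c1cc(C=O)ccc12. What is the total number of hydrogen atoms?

12

Walk through each heavy atom and fill implicit hydrogens from standard valence (C 4, N 3, O 2, S 2, halogen 1); for lowercase aromatic atoms, an aromatic c carries 1 H when it has two neighbours and 0 H with three, and aromatic n carries 0 H:
  atom 1: O, bond orders sum to 2 (valence 2) → 0 H
  atom 2: C, bond orders sum to 4 (valence 4) → 0 H
  atom 3: O, bond orders sum to 2 (valence 2) → 0 H
  atom 4: C, bond orders sum to 1 (valence 4) → 3 H
  atom 5: aromatic c, 3 neighbours → 0 H
  atom 6: aromatic c, 2 neighbours → 1 H
  atom 7: aromatic c, 2 neighbours → 1 H
  atom 8: aromatic c, 3 neighbours → 0 H
  atom 9: O, bond orders sum to 2 (valence 2) → 0 H
  atom 10: C, bond orders sum to 1 (valence 4) → 3 H
  atom 11: aromatic c, 3 neighbours → 0 H
  atom 12: aromatic c, 2 neighbours → 1 H
  atom 13: aromatic c, 3 neighbours → 0 H
  atom 14: C, bond orders sum to 3 (valence 4) → 1 H
  atom 15: O, bond orders sum to 2 (valence 2) → 0 H
  atom 16: aromatic c, 2 neighbours → 1 H
  atom 17: aromatic c, 2 neighbours → 1 H
  atom 18: aromatic c, 3 neighbours → 0 H
Total hydrogens: 12.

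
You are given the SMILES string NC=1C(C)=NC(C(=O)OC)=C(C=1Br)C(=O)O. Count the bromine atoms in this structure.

1

Scan the SMILES for Br atoms (remember two-letter symbols like Cl and Br are single atoms).
Bromine count: 1.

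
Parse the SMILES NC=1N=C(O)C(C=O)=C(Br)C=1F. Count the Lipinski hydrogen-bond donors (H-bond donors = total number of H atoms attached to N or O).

3

Donors: find every N or O and count the H atoms it carries.
  atom 1 (N): bond orders sum to 1 → 2 H
  atom 3 (N): bond orders sum to 3 → 0 H
  atom 5 (O): bond orders sum to 1 → 1 H
  atom 8 (O): bond orders sum to 2 → 0 H
Lipinski HBD = 3.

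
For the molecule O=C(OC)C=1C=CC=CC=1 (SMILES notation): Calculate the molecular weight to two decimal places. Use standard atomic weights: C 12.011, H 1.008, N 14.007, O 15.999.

First, the molecular formula is C8H8O2 (counting implicit H from valence).
  C: 8 × 12.011 = 96.088
  H: 8 × 1.008 = 8.064
  O: 2 × 15.999 = 31.998
Sum: 8×12.011 + 8×1.008 + 2×15.999 = 136.150 → 136.15 g/mol.

136.15 g/mol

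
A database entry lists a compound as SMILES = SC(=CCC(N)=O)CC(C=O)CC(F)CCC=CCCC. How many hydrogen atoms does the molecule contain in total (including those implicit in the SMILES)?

26

Walk through each heavy atom and fill implicit hydrogens from standard valence (C 4, N 3, O 2, S 2, halogen 1):
  atom 1: S, bond orders sum to 1 (valence 2) → 1 H
  atom 2: C, bond orders sum to 4 (valence 4) → 0 H
  atom 3: C, bond orders sum to 3 (valence 4) → 1 H
  atom 4: C, bond orders sum to 2 (valence 4) → 2 H
  atom 5: C, bond orders sum to 4 (valence 4) → 0 H
  atom 6: N, bond orders sum to 1 (valence 3) → 2 H
  atom 7: O, bond orders sum to 2 (valence 2) → 0 H
  atom 8: C, bond orders sum to 2 (valence 4) → 2 H
  atom 9: C, bond orders sum to 3 (valence 4) → 1 H
  atom 10: C, bond orders sum to 3 (valence 4) → 1 H
  atom 11: O, bond orders sum to 2 (valence 2) → 0 H
  atom 12: C, bond orders sum to 2 (valence 4) → 2 H
  atom 13: C, bond orders sum to 3 (valence 4) → 1 H
  atom 14: F (halogen, monovalent) → 0 H
  atom 15: C, bond orders sum to 2 (valence 4) → 2 H
  atom 16: C, bond orders sum to 2 (valence 4) → 2 H
  atom 17: C, bond orders sum to 3 (valence 4) → 1 H
  atom 18: C, bond orders sum to 3 (valence 4) → 1 H
  atom 19: C, bond orders sum to 2 (valence 4) → 2 H
  atom 20: C, bond orders sum to 2 (valence 4) → 2 H
  atom 21: C, bond orders sum to 1 (valence 4) → 3 H
Total hydrogens: 26.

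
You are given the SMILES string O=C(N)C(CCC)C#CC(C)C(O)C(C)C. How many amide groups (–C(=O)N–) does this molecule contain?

The amide motif appears at heavy-atom position 2 in the SMILES.
Other groups present: 1 alkyne, 1 hydroxyl.
Amide count: 1.

1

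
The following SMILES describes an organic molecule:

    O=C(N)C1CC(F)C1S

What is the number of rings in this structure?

In SMILES, each pair of matching ring-closure digits denotes one ring-closing bond; the number of such bonds equals the number of independent rings.
Ring-closure bonds here: 1.

1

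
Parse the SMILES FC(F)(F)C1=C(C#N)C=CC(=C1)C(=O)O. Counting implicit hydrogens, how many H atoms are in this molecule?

4

Walk through each heavy atom and fill implicit hydrogens from standard valence (C 4, N 3, O 2, S 2, halogen 1):
  atom 1: F (halogen, monovalent) → 0 H
  atom 2: C, bond orders sum to 4 (valence 4) → 0 H
  atom 3: F (halogen, monovalent) → 0 H
  atom 4: F (halogen, monovalent) → 0 H
  atom 5: C, bond orders sum to 4 (valence 4) → 0 H
  atom 6: C, bond orders sum to 4 (valence 4) → 0 H
  atom 7: C, bond orders sum to 4 (valence 4) → 0 H
  atom 8: N, bond orders sum to 3 (valence 3) → 0 H
  atom 9: C, bond orders sum to 3 (valence 4) → 1 H
  atom 10: C, bond orders sum to 3 (valence 4) → 1 H
  atom 11: C, bond orders sum to 4 (valence 4) → 0 H
  atom 12: C, bond orders sum to 3 (valence 4) → 1 H
  atom 13: C, bond orders sum to 4 (valence 4) → 0 H
  atom 14: O, bond orders sum to 2 (valence 2) → 0 H
  atom 15: O, bond orders sum to 1 (valence 2) → 1 H
Total hydrogens: 4.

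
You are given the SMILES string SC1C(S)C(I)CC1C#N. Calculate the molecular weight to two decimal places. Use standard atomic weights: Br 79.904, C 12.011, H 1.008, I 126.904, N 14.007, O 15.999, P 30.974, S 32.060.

First, the molecular formula is C6H8INS2 (counting implicit H from valence).
  C: 6 × 12.011 = 72.066
  H: 8 × 1.008 = 8.064
  I: 1 × 126.904 = 126.904
  N: 1 × 14.007 = 14.007
  S: 2 × 32.060 = 64.120
Sum: 6×12.011 + 8×1.008 + 1×126.904 + 1×14.007 + 2×32.060 = 285.161 → 285.16 g/mol.

285.16 g/mol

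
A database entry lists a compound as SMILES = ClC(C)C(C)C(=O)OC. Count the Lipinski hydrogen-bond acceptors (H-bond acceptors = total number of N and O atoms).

N atoms: 0; O atoms: 2.
Lipinski HBA = 0 + 2 = 2.

2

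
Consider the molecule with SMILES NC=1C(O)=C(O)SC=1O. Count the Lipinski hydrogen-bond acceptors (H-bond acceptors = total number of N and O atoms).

4

N atoms: 1; O atoms: 3.
Lipinski HBA = 1 + 3 = 4.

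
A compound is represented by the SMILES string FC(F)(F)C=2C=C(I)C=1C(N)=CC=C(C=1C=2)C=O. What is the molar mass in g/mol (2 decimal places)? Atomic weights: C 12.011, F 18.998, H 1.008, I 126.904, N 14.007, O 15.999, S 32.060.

First, the molecular formula is C12H7F3INO (counting implicit H from valence).
  C: 12 × 12.011 = 144.132
  F: 3 × 18.998 = 56.994
  H: 7 × 1.008 = 7.056
  I: 1 × 126.904 = 126.904
  N: 1 × 14.007 = 14.007
  O: 1 × 15.999 = 15.999
Sum: 12×12.011 + 3×18.998 + 7×1.008 + 1×126.904 + 1×14.007 + 1×15.999 = 365.092 → 365.09 g/mol.

365.09 g/mol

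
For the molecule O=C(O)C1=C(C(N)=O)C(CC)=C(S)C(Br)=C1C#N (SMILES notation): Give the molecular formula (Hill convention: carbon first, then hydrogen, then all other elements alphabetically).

Walk through each heavy atom and fill implicit hydrogens from standard valence (C 4, N 3, O 2, S 2, halogen 1):
  atom 1: O, bond orders sum to 2 (valence 2) → 0 H
  atom 2: C, bond orders sum to 4 (valence 4) → 0 H
  atom 3: O, bond orders sum to 1 (valence 2) → 1 H
  atom 4: C, bond orders sum to 4 (valence 4) → 0 H
  atom 5: C, bond orders sum to 4 (valence 4) → 0 H
  atom 6: C, bond orders sum to 4 (valence 4) → 0 H
  atom 7: N, bond orders sum to 1 (valence 3) → 2 H
  atom 8: O, bond orders sum to 2 (valence 2) → 0 H
  atom 9: C, bond orders sum to 4 (valence 4) → 0 H
  atom 10: C, bond orders sum to 2 (valence 4) → 2 H
  atom 11: C, bond orders sum to 1 (valence 4) → 3 H
  atom 12: C, bond orders sum to 4 (valence 4) → 0 H
  atom 13: S, bond orders sum to 1 (valence 2) → 1 H
  atom 14: C, bond orders sum to 4 (valence 4) → 0 H
  atom 15: Br (halogen, monovalent) → 0 H
  atom 16: C, bond orders sum to 4 (valence 4) → 0 H
  atom 17: C, bond orders sum to 4 (valence 4) → 0 H
  atom 18: N, bond orders sum to 3 (valence 3) → 0 H
Totals → C:11, H:9, Br:1, N:2, O:3, S:1.
In Hill order: C11H9BrN2O3S.

C11H9BrN2O3S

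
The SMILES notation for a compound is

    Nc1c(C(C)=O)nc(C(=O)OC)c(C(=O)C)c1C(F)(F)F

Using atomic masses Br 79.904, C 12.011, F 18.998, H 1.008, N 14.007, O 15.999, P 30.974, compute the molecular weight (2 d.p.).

First, the molecular formula is C12H11F3N2O4 (counting implicit H from valence).
  C: 12 × 12.011 = 144.132
  F: 3 × 18.998 = 56.994
  H: 11 × 1.008 = 11.088
  N: 2 × 14.007 = 28.014
  O: 4 × 15.999 = 63.996
Sum: 12×12.011 + 3×18.998 + 11×1.008 + 2×14.007 + 4×15.999 = 304.224 → 304.22 g/mol.

304.22 g/mol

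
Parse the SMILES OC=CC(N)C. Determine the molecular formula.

Walk through each heavy atom and fill implicit hydrogens from standard valence (C 4, N 3, O 2, S 2, halogen 1):
  atom 1: O, bond orders sum to 1 (valence 2) → 1 H
  atom 2: C, bond orders sum to 3 (valence 4) → 1 H
  atom 3: C, bond orders sum to 3 (valence 4) → 1 H
  atom 4: C, bond orders sum to 3 (valence 4) → 1 H
  atom 5: N, bond orders sum to 1 (valence 3) → 2 H
  atom 6: C, bond orders sum to 1 (valence 4) → 3 H
Totals → C:4, H:9, N:1, O:1.
In Hill order: C4H9NO.

C4H9NO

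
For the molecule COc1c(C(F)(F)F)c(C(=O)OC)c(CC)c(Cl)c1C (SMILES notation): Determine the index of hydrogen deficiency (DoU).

5

Molecular formula: C13H14ClF3O3.
DoU = (2C + 2 + N − H − X) / 2, where X is the halogen count and O/S are ignored.
    = (2·13 + 2 + 0 − 14 − 4) / 2 = 10 / 2 = 5.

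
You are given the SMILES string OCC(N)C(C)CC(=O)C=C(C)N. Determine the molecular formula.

Walk through each heavy atom and fill implicit hydrogens from standard valence (C 4, N 3, O 2, S 2, halogen 1):
  atom 1: O, bond orders sum to 1 (valence 2) → 1 H
  atom 2: C, bond orders sum to 2 (valence 4) → 2 H
  atom 3: C, bond orders sum to 3 (valence 4) → 1 H
  atom 4: N, bond orders sum to 1 (valence 3) → 2 H
  atom 5: C, bond orders sum to 3 (valence 4) → 1 H
  atom 6: C, bond orders sum to 1 (valence 4) → 3 H
  atom 7: C, bond orders sum to 2 (valence 4) → 2 H
  atom 8: C, bond orders sum to 4 (valence 4) → 0 H
  atom 9: O, bond orders sum to 2 (valence 2) → 0 H
  atom 10: C, bond orders sum to 3 (valence 4) → 1 H
  atom 11: C, bond orders sum to 4 (valence 4) → 0 H
  atom 12: C, bond orders sum to 1 (valence 4) → 3 H
  atom 13: N, bond orders sum to 1 (valence 3) → 2 H
Totals → C:9, H:18, N:2, O:2.
In Hill order: C9H18N2O2.

C9H18N2O2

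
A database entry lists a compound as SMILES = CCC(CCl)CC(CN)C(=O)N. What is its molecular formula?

C8H17ClN2O

Walk through each heavy atom and fill implicit hydrogens from standard valence (C 4, N 3, O 2, S 2, halogen 1):
  atom 1: C, bond orders sum to 1 (valence 4) → 3 H
  atom 2: C, bond orders sum to 2 (valence 4) → 2 H
  atom 3: C, bond orders sum to 3 (valence 4) → 1 H
  atom 4: C, bond orders sum to 2 (valence 4) → 2 H
  atom 5: Cl (halogen, monovalent) → 0 H
  atom 6: C, bond orders sum to 2 (valence 4) → 2 H
  atom 7: C, bond orders sum to 3 (valence 4) → 1 H
  atom 8: C, bond orders sum to 2 (valence 4) → 2 H
  atom 9: N, bond orders sum to 1 (valence 3) → 2 H
  atom 10: C, bond orders sum to 4 (valence 4) → 0 H
  atom 11: O, bond orders sum to 2 (valence 2) → 0 H
  atom 12: N, bond orders sum to 1 (valence 3) → 2 H
Totals → C:8, H:17, Cl:1, N:2, O:1.
In Hill order: C8H17ClN2O.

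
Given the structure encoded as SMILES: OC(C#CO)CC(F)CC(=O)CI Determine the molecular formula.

Walk through each heavy atom and fill implicit hydrogens from standard valence (C 4, N 3, O 2, S 2, halogen 1):
  atom 1: O, bond orders sum to 1 (valence 2) → 1 H
  atom 2: C, bond orders sum to 3 (valence 4) → 1 H
  atom 3: C, bond orders sum to 4 (valence 4) → 0 H
  atom 4: C, bond orders sum to 4 (valence 4) → 0 H
  atom 5: O, bond orders sum to 1 (valence 2) → 1 H
  atom 6: C, bond orders sum to 2 (valence 4) → 2 H
  atom 7: C, bond orders sum to 3 (valence 4) → 1 H
  atom 8: F (halogen, monovalent) → 0 H
  atom 9: C, bond orders sum to 2 (valence 4) → 2 H
  atom 10: C, bond orders sum to 4 (valence 4) → 0 H
  atom 11: O, bond orders sum to 2 (valence 2) → 0 H
  atom 12: C, bond orders sum to 2 (valence 4) → 2 H
  atom 13: I (halogen, monovalent) → 0 H
Totals → C:8, H:10, F:1, I:1, O:3.

C8H10FIO3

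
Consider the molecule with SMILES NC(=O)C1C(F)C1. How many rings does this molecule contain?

In SMILES, each pair of matching ring-closure digits denotes one ring-closing bond; the number of such bonds equals the number of independent rings.
Ring-closure bonds here: 1.

1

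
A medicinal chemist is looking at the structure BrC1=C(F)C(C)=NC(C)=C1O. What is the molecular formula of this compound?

C7H7BrFNO

Walk through each heavy atom and fill implicit hydrogens from standard valence (C 4, N 3, O 2, S 2, halogen 1):
  atom 1: Br (halogen, monovalent) → 0 H
  atom 2: C, bond orders sum to 4 (valence 4) → 0 H
  atom 3: C, bond orders sum to 4 (valence 4) → 0 H
  atom 4: F (halogen, monovalent) → 0 H
  atom 5: C, bond orders sum to 4 (valence 4) → 0 H
  atom 6: C, bond orders sum to 1 (valence 4) → 3 H
  atom 7: N, bond orders sum to 3 (valence 3) → 0 H
  atom 8: C, bond orders sum to 4 (valence 4) → 0 H
  atom 9: C, bond orders sum to 1 (valence 4) → 3 H
  atom 10: C, bond orders sum to 4 (valence 4) → 0 H
  atom 11: O, bond orders sum to 1 (valence 2) → 1 H
Totals → C:7, H:7, Br:1, F:1, N:1, O:1.
In Hill order: C7H7BrFNO.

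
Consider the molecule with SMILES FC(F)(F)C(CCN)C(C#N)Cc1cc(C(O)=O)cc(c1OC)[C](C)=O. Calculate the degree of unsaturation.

8

Molecular formula: C17H19F3N2O4.
DoU = (2C + 2 + N − H − X) / 2, where X is the halogen count and O/S are ignored.
    = (2·17 + 2 + 2 − 19 − 3) / 2 = 16 / 2 = 8.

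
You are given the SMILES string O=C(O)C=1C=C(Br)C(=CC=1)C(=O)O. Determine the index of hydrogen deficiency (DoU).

6

Molecular formula: C8H5BrO4.
DoU = (2C + 2 + N − H − X) / 2, where X is the halogen count and O/S are ignored.
    = (2·8 + 2 + 0 − 5 − 1) / 2 = 12 / 2 = 6.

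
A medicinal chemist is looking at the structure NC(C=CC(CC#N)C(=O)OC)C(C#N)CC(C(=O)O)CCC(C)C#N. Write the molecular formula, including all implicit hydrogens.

Walk through each heavy atom and fill implicit hydrogens from standard valence (C 4, N 3, O 2, S 2, halogen 1):
  atom 1: N, bond orders sum to 1 (valence 3) → 2 H
  atom 2: C, bond orders sum to 3 (valence 4) → 1 H
  atom 3: C, bond orders sum to 3 (valence 4) → 1 H
  atom 4: C, bond orders sum to 3 (valence 4) → 1 H
  atom 5: C, bond orders sum to 3 (valence 4) → 1 H
  atom 6: C, bond orders sum to 2 (valence 4) → 2 H
  atom 7: C, bond orders sum to 4 (valence 4) → 0 H
  atom 8: N, bond orders sum to 3 (valence 3) → 0 H
  atom 9: C, bond orders sum to 4 (valence 4) → 0 H
  atom 10: O, bond orders sum to 2 (valence 2) → 0 H
  atom 11: O, bond orders sum to 2 (valence 2) → 0 H
  atom 12: C, bond orders sum to 1 (valence 4) → 3 H
  atom 13: C, bond orders sum to 3 (valence 4) → 1 H
  atom 14: C, bond orders sum to 4 (valence 4) → 0 H
  atom 15: N, bond orders sum to 3 (valence 3) → 0 H
  atom 16: C, bond orders sum to 2 (valence 4) → 2 H
  atom 17: C, bond orders sum to 3 (valence 4) → 1 H
  atom 18: C, bond orders sum to 4 (valence 4) → 0 H
  atom 19: O, bond orders sum to 2 (valence 2) → 0 H
  atom 20: O, bond orders sum to 1 (valence 2) → 1 H
  atom 21: C, bond orders sum to 2 (valence 4) → 2 H
  atom 22: C, bond orders sum to 2 (valence 4) → 2 H
  atom 23: C, bond orders sum to 3 (valence 4) → 1 H
  atom 24: C, bond orders sum to 1 (valence 4) → 3 H
  atom 25: C, bond orders sum to 4 (valence 4) → 0 H
  atom 26: N, bond orders sum to 3 (valence 3) → 0 H
Totals → C:18, H:24, N:4, O:4.
In Hill order: C18H24N4O4.

C18H24N4O4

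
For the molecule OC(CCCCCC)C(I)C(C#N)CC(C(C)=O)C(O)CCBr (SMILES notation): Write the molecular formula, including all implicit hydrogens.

Walk through each heavy atom and fill implicit hydrogens from standard valence (C 4, N 3, O 2, S 2, halogen 1):
  atom 1: O, bond orders sum to 1 (valence 2) → 1 H
  atom 2: C, bond orders sum to 3 (valence 4) → 1 H
  atom 3: C, bond orders sum to 2 (valence 4) → 2 H
  atom 4: C, bond orders sum to 2 (valence 4) → 2 H
  atom 5: C, bond orders sum to 2 (valence 4) → 2 H
  atom 6: C, bond orders sum to 2 (valence 4) → 2 H
  atom 7: C, bond orders sum to 2 (valence 4) → 2 H
  atom 8: C, bond orders sum to 1 (valence 4) → 3 H
  atom 9: C, bond orders sum to 3 (valence 4) → 1 H
  atom 10: I (halogen, monovalent) → 0 H
  atom 11: C, bond orders sum to 3 (valence 4) → 1 H
  atom 12: C, bond orders sum to 4 (valence 4) → 0 H
  atom 13: N, bond orders sum to 3 (valence 3) → 0 H
  atom 14: C, bond orders sum to 2 (valence 4) → 2 H
  atom 15: C, bond orders sum to 3 (valence 4) → 1 H
  atom 16: C, bond orders sum to 4 (valence 4) → 0 H
  atom 17: C, bond orders sum to 1 (valence 4) → 3 H
  atom 18: O, bond orders sum to 2 (valence 2) → 0 H
  atom 19: C, bond orders sum to 3 (valence 4) → 1 H
  atom 20: O, bond orders sum to 1 (valence 2) → 1 H
  atom 21: C, bond orders sum to 2 (valence 4) → 2 H
  atom 22: C, bond orders sum to 2 (valence 4) → 2 H
  atom 23: Br (halogen, monovalent) → 0 H
Totals → C:17, H:29, Br:1, I:1, N:1, O:3.
In Hill order: C17H29BrINO3.

C17H29BrINO3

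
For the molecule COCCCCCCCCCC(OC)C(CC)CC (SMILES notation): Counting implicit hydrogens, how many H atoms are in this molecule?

36

Walk through each heavy atom and fill implicit hydrogens from standard valence (C 4, N 3, O 2, S 2, halogen 1):
  atom 1: C, bond orders sum to 1 (valence 4) → 3 H
  atom 2: O, bond orders sum to 2 (valence 2) → 0 H
  atom 3: C, bond orders sum to 2 (valence 4) → 2 H
  atom 4: C, bond orders sum to 2 (valence 4) → 2 H
  atom 5: C, bond orders sum to 2 (valence 4) → 2 H
  atom 6: C, bond orders sum to 2 (valence 4) → 2 H
  atom 7: C, bond orders sum to 2 (valence 4) → 2 H
  atom 8: C, bond orders sum to 2 (valence 4) → 2 H
  atom 9: C, bond orders sum to 2 (valence 4) → 2 H
  atom 10: C, bond orders sum to 2 (valence 4) → 2 H
  atom 11: C, bond orders sum to 2 (valence 4) → 2 H
  atom 12: C, bond orders sum to 3 (valence 4) → 1 H
  atom 13: O, bond orders sum to 2 (valence 2) → 0 H
  atom 14: C, bond orders sum to 1 (valence 4) → 3 H
  atom 15: C, bond orders sum to 3 (valence 4) → 1 H
  atom 16: C, bond orders sum to 2 (valence 4) → 2 H
  atom 17: C, bond orders sum to 1 (valence 4) → 3 H
  atom 18: C, bond orders sum to 2 (valence 4) → 2 H
  atom 19: C, bond orders sum to 1 (valence 4) → 3 H
Total hydrogens: 36.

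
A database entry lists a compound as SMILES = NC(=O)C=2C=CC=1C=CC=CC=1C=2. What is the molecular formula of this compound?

Walk through each heavy atom and fill implicit hydrogens from standard valence (C 4, N 3, O 2, S 2, halogen 1):
  atom 1: N, bond orders sum to 1 (valence 3) → 2 H
  atom 2: C, bond orders sum to 4 (valence 4) → 0 H
  atom 3: O, bond orders sum to 2 (valence 2) → 0 H
  atom 4: C, bond orders sum to 4 (valence 4) → 0 H
  atom 5: C, bond orders sum to 3 (valence 4) → 1 H
  atom 6: C, bond orders sum to 3 (valence 4) → 1 H
  atom 7: C, bond orders sum to 4 (valence 4) → 0 H
  atom 8: C, bond orders sum to 3 (valence 4) → 1 H
  atom 9: C, bond orders sum to 3 (valence 4) → 1 H
  atom 10: C, bond orders sum to 3 (valence 4) → 1 H
  atom 11: C, bond orders sum to 3 (valence 4) → 1 H
  atom 12: C, bond orders sum to 4 (valence 4) → 0 H
  atom 13: C, bond orders sum to 3 (valence 4) → 1 H
Totals → C:11, H:9, N:1, O:1.
In Hill order: C11H9NO.

C11H9NO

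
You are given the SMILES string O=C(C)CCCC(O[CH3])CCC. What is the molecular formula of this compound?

C10H20O2

Walk through each heavy atom and fill implicit hydrogens from standard valence (C 4, N 3, O 2, S 2, halogen 1):
  atom 1: O, bond orders sum to 2 (valence 2) → 0 H
  atom 2: C, bond orders sum to 4 (valence 4) → 0 H
  atom 3: C, bond orders sum to 1 (valence 4) → 3 H
  atom 4: C, bond orders sum to 2 (valence 4) → 2 H
  atom 5: C, bond orders sum to 2 (valence 4) → 2 H
  atom 6: C, bond orders sum to 2 (valence 4) → 2 H
  atom 7: C, bond orders sum to 3 (valence 4) → 1 H
  atom 8: O, bond orders sum to 2 (valence 2) → 0 H
  atom 9: C with explicit H count 3
  atom 10: C, bond orders sum to 2 (valence 4) → 2 H
  atom 11: C, bond orders sum to 2 (valence 4) → 2 H
  atom 12: C, bond orders sum to 1 (valence 4) → 3 H
Totals → C:10, H:20, O:2.
In Hill order: C10H20O2.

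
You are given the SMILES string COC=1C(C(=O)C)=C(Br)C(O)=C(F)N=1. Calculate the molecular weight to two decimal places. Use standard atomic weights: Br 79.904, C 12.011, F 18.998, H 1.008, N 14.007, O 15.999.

264.05 g/mol

First, the molecular formula is C8H7BrFNO3 (counting implicit H from valence).
  Br: 1 × 79.904 = 79.904
  C: 8 × 12.011 = 96.088
  F: 1 × 18.998 = 18.998
  H: 7 × 1.008 = 7.056
  N: 1 × 14.007 = 14.007
  O: 3 × 15.999 = 47.997
Sum: 1×79.904 + 8×12.011 + 1×18.998 + 7×1.008 + 1×14.007 + 3×15.999 = 264.050 → 264.05 g/mol.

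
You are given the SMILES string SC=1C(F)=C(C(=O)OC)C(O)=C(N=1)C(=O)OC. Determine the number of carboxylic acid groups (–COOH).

Scan the SMILES for the carboxylic acid motif — none present.
Groups that are present: 2 ester, 1 hydroxyl, 1 thiol.

0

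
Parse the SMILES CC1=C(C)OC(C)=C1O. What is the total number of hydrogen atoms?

10

Walk through each heavy atom and fill implicit hydrogens from standard valence (C 4, N 3, O 2, S 2, halogen 1):
  atom 1: C, bond orders sum to 1 (valence 4) → 3 H
  atom 2: C, bond orders sum to 4 (valence 4) → 0 H
  atom 3: C, bond orders sum to 4 (valence 4) → 0 H
  atom 4: C, bond orders sum to 1 (valence 4) → 3 H
  atom 5: O, bond orders sum to 2 (valence 2) → 0 H
  atom 6: C, bond orders sum to 4 (valence 4) → 0 H
  atom 7: C, bond orders sum to 1 (valence 4) → 3 H
  atom 8: C, bond orders sum to 4 (valence 4) → 0 H
  atom 9: O, bond orders sum to 1 (valence 2) → 1 H
Total hydrogens: 10.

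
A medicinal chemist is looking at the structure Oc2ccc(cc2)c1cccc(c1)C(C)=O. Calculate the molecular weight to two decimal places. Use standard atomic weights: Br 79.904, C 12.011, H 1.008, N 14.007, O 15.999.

212.25 g/mol

First, the molecular formula is C14H12O2 (counting implicit H from valence).
  C: 14 × 12.011 = 168.154
  H: 12 × 1.008 = 12.096
  O: 2 × 15.999 = 31.998
Sum: 14×12.011 + 12×1.008 + 2×15.999 = 212.248 → 212.25 g/mol.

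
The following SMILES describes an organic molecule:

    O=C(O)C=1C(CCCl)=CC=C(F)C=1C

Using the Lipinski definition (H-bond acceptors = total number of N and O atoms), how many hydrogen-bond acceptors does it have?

N atoms: 0; O atoms: 2.
Lipinski HBA = 0 + 2 = 2.

2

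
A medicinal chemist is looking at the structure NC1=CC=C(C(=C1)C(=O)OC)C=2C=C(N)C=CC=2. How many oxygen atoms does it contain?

2

Scan the SMILES for O atoms (remember two-letter symbols like Cl and Br are single atoms).
Oxygen count: 2.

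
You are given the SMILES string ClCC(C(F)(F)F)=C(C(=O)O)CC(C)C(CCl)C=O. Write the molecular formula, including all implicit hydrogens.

C11H13Cl2F3O3

Walk through each heavy atom and fill implicit hydrogens from standard valence (C 4, N 3, O 2, S 2, halogen 1):
  atom 1: Cl (halogen, monovalent) → 0 H
  atom 2: C, bond orders sum to 2 (valence 4) → 2 H
  atom 3: C, bond orders sum to 4 (valence 4) → 0 H
  atom 4: C, bond orders sum to 4 (valence 4) → 0 H
  atom 5: F (halogen, monovalent) → 0 H
  atom 6: F (halogen, monovalent) → 0 H
  atom 7: F (halogen, monovalent) → 0 H
  atom 8: C, bond orders sum to 4 (valence 4) → 0 H
  atom 9: C, bond orders sum to 4 (valence 4) → 0 H
  atom 10: O, bond orders sum to 2 (valence 2) → 0 H
  atom 11: O, bond orders sum to 1 (valence 2) → 1 H
  atom 12: C, bond orders sum to 2 (valence 4) → 2 H
  atom 13: C, bond orders sum to 3 (valence 4) → 1 H
  atom 14: C, bond orders sum to 1 (valence 4) → 3 H
  atom 15: C, bond orders sum to 3 (valence 4) → 1 H
  atom 16: C, bond orders sum to 2 (valence 4) → 2 H
  atom 17: Cl (halogen, monovalent) → 0 H
  atom 18: C, bond orders sum to 3 (valence 4) → 1 H
  atom 19: O, bond orders sum to 2 (valence 2) → 0 H
Totals → C:11, H:13, Cl:2, F:3, O:3.
In Hill order: C11H13Cl2F3O3.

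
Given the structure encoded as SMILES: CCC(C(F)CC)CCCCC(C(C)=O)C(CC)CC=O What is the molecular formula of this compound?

C18H33FO2

Walk through each heavy atom and fill implicit hydrogens from standard valence (C 4, N 3, O 2, S 2, halogen 1):
  atom 1: C, bond orders sum to 1 (valence 4) → 3 H
  atom 2: C, bond orders sum to 2 (valence 4) → 2 H
  atom 3: C, bond orders sum to 3 (valence 4) → 1 H
  atom 4: C, bond orders sum to 3 (valence 4) → 1 H
  atom 5: F (halogen, monovalent) → 0 H
  atom 6: C, bond orders sum to 2 (valence 4) → 2 H
  atom 7: C, bond orders sum to 1 (valence 4) → 3 H
  atom 8: C, bond orders sum to 2 (valence 4) → 2 H
  atom 9: C, bond orders sum to 2 (valence 4) → 2 H
  atom 10: C, bond orders sum to 2 (valence 4) → 2 H
  atom 11: C, bond orders sum to 2 (valence 4) → 2 H
  atom 12: C, bond orders sum to 3 (valence 4) → 1 H
  atom 13: C, bond orders sum to 4 (valence 4) → 0 H
  atom 14: C, bond orders sum to 1 (valence 4) → 3 H
  atom 15: O, bond orders sum to 2 (valence 2) → 0 H
  atom 16: C, bond orders sum to 3 (valence 4) → 1 H
  atom 17: C, bond orders sum to 2 (valence 4) → 2 H
  atom 18: C, bond orders sum to 1 (valence 4) → 3 H
  atom 19: C, bond orders sum to 2 (valence 4) → 2 H
  atom 20: C, bond orders sum to 3 (valence 4) → 1 H
  atom 21: O, bond orders sum to 2 (valence 2) → 0 H
Totals → C:18, H:33, F:1, O:2.
In Hill order: C18H33FO2.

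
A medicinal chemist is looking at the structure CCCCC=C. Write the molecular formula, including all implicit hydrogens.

C6H12

Walk through each heavy atom and fill implicit hydrogens from standard valence (C 4, N 3, O 2, S 2, halogen 1):
  atom 1: C, bond orders sum to 1 (valence 4) → 3 H
  atom 2: C, bond orders sum to 2 (valence 4) → 2 H
  atom 3: C, bond orders sum to 2 (valence 4) → 2 H
  atom 4: C, bond orders sum to 2 (valence 4) → 2 H
  atom 5: C, bond orders sum to 3 (valence 4) → 1 H
  atom 6: C, bond orders sum to 2 (valence 4) → 2 H
Totals → C:6, H:12.
In Hill order: C6H12.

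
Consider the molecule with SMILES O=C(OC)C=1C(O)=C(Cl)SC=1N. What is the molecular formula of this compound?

Walk through each heavy atom and fill implicit hydrogens from standard valence (C 4, N 3, O 2, S 2, halogen 1):
  atom 1: O, bond orders sum to 2 (valence 2) → 0 H
  atom 2: C, bond orders sum to 4 (valence 4) → 0 H
  atom 3: O, bond orders sum to 2 (valence 2) → 0 H
  atom 4: C, bond orders sum to 1 (valence 4) → 3 H
  atom 5: C, bond orders sum to 4 (valence 4) → 0 H
  atom 6: C, bond orders sum to 4 (valence 4) → 0 H
  atom 7: O, bond orders sum to 1 (valence 2) → 1 H
  atom 8: C, bond orders sum to 4 (valence 4) → 0 H
  atom 9: Cl (halogen, monovalent) → 0 H
  atom 10: S, bond orders sum to 2 (valence 2) → 0 H
  atom 11: C, bond orders sum to 4 (valence 4) → 0 H
  atom 12: N, bond orders sum to 1 (valence 3) → 2 H
Totals → C:6, H:6, Cl:1, N:1, O:3, S:1.
In Hill order: C6H6ClNO3S.

C6H6ClNO3S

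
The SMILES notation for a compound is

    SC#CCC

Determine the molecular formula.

Walk through each heavy atom and fill implicit hydrogens from standard valence (C 4, N 3, O 2, S 2, halogen 1):
  atom 1: S, bond orders sum to 1 (valence 2) → 1 H
  atom 2: C, bond orders sum to 4 (valence 4) → 0 H
  atom 3: C, bond orders sum to 4 (valence 4) → 0 H
  atom 4: C, bond orders sum to 2 (valence 4) → 2 H
  atom 5: C, bond orders sum to 1 (valence 4) → 3 H
Totals → C:4, H:6, S:1.
In Hill order: C4H6S.

C4H6S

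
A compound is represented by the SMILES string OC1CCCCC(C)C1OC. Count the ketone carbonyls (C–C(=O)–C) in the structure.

Scan the SMILES for the ketone motif — none present.
Groups that are present: 1 ether, 1 hydroxyl.

0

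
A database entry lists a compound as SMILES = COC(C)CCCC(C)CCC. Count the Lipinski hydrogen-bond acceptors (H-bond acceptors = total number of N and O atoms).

N atoms: 0; O atoms: 1.
Lipinski HBA = 0 + 1 = 1.

1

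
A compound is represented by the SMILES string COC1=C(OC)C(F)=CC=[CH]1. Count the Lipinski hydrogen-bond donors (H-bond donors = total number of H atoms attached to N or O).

0

Donors: find every N or O and count the H atoms it carries.
  atom 2 (O): bond orders sum to 2 → 0 H
  atom 5 (O): bond orders sum to 2 → 0 H
Lipinski HBD = 0.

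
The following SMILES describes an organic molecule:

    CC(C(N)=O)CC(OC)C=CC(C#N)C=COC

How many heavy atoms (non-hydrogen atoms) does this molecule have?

18

Every atom symbol written in the SMILES (organic subset) is one heavy atom; implicit H are not written.
Heavy atoms by element → C:13, N:2, O:3.
Total: 18.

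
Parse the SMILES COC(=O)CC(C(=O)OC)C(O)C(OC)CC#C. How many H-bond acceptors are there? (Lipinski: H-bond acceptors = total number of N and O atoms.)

N atoms: 0; O atoms: 6.
Lipinski HBA = 0 + 6 = 6.

6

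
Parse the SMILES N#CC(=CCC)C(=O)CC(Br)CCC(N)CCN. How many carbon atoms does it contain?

13

Count every carbon token in the SMILES (each C, including those in ring-closure positions and inside branches).
Carbon count: 13.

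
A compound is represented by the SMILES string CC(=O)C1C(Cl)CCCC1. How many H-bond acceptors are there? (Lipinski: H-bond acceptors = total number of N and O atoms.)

1

N atoms: 0; O atoms: 1.
Lipinski HBA = 0 + 1 = 1.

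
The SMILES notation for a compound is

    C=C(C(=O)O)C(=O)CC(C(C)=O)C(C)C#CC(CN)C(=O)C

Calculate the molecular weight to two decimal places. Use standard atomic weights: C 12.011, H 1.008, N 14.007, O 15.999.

307.35 g/mol

First, the molecular formula is C16H21NO5 (counting implicit H from valence).
  C: 16 × 12.011 = 192.176
  H: 21 × 1.008 = 21.168
  N: 1 × 14.007 = 14.007
  O: 5 × 15.999 = 79.995
Sum: 16×12.011 + 21×1.008 + 1×14.007 + 5×15.999 = 307.346 → 307.35 g/mol.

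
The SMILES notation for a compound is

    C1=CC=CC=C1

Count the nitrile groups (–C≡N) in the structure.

Scan the SMILES for the nitrile motif — none present.

0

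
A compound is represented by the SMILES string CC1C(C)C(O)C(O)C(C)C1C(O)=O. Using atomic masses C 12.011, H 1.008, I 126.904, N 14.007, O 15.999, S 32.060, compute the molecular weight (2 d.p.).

First, the molecular formula is C10H18O4 (counting implicit H from valence).
  C: 10 × 12.011 = 120.110
  H: 18 × 1.008 = 18.144
  O: 4 × 15.999 = 63.996
Sum: 10×12.011 + 18×1.008 + 4×15.999 = 202.250 → 202.25 g/mol.

202.25 g/mol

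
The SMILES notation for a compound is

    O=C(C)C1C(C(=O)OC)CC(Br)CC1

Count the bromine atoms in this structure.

Scan the SMILES for Br atoms (remember two-letter symbols like Cl and Br are single atoms).
Bromine count: 1.

1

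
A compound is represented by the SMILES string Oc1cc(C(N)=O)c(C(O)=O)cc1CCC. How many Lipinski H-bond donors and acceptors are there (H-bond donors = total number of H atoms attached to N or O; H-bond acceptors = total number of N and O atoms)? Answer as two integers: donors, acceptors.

4, 5

Donors: find every N or O and count the H atoms it carries.
  atom 1 (O): bond orders sum to 1 → 1 H
  atom 6 (N): bond orders sum to 1 → 2 H
  atom 7 (O): bond orders sum to 2 → 0 H
  atom 10 (O): bond orders sum to 1 → 1 H
  atom 11 (O): bond orders sum to 2 → 0 H
Lipinski HBD = 4.
Acceptors: N atoms = 1, O atoms = 4 → HBA = 5.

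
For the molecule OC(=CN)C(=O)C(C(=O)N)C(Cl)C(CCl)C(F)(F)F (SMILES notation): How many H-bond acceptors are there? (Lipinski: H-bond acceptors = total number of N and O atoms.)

5

N atoms: 2; O atoms: 3.
Lipinski HBA = 2 + 3 = 5.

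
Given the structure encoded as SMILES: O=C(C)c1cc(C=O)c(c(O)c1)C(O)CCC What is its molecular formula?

Walk through each heavy atom and fill implicit hydrogens from standard valence (C 4, N 3, O 2, S 2, halogen 1); for lowercase aromatic atoms, an aromatic c carries 1 H when it has two neighbours and 0 H with three, and aromatic n carries 0 H:
  atom 1: O, bond orders sum to 2 (valence 2) → 0 H
  atom 2: C, bond orders sum to 4 (valence 4) → 0 H
  atom 3: C, bond orders sum to 1 (valence 4) → 3 H
  atom 4: aromatic c, 3 neighbours → 0 H
  atom 5: aromatic c, 2 neighbours → 1 H
  atom 6: aromatic c, 3 neighbours → 0 H
  atom 7: C, bond orders sum to 3 (valence 4) → 1 H
  atom 8: O, bond orders sum to 2 (valence 2) → 0 H
  atom 9: aromatic c, 3 neighbours → 0 H
  atom 10: aromatic c, 3 neighbours → 0 H
  atom 11: O, bond orders sum to 1 (valence 2) → 1 H
  atom 12: aromatic c, 2 neighbours → 1 H
  atom 13: C, bond orders sum to 3 (valence 4) → 1 H
  atom 14: O, bond orders sum to 1 (valence 2) → 1 H
  atom 15: C, bond orders sum to 2 (valence 4) → 2 H
  atom 16: C, bond orders sum to 2 (valence 4) → 2 H
  atom 17: C, bond orders sum to 1 (valence 4) → 3 H
Totals → C:13, H:16, O:4.

C13H16O4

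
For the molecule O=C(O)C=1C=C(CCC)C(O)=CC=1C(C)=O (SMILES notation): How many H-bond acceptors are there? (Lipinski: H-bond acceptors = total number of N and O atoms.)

N atoms: 0; O atoms: 4.
Lipinski HBA = 0 + 4 = 4.

4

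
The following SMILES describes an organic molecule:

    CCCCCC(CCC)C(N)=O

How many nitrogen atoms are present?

1

Scan the SMILES for N atoms (remember two-letter symbols like Cl and Br are single atoms).
Nitrogen count: 1.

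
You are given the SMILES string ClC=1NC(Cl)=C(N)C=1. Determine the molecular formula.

C4H4Cl2N2

Walk through each heavy atom and fill implicit hydrogens from standard valence (C 4, N 3, O 2, S 2, halogen 1):
  atom 1: Cl (halogen, monovalent) → 0 H
  atom 2: C, bond orders sum to 4 (valence 4) → 0 H
  atom 3: N, bond orders sum to 2 (valence 3) → 1 H
  atom 4: C, bond orders sum to 4 (valence 4) → 0 H
  atom 5: Cl (halogen, monovalent) → 0 H
  atom 6: C, bond orders sum to 4 (valence 4) → 0 H
  atom 7: N, bond orders sum to 1 (valence 3) → 2 H
  atom 8: C, bond orders sum to 3 (valence 4) → 1 H
Totals → C:4, H:4, Cl:2, N:2.
In Hill order: C4H4Cl2N2.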